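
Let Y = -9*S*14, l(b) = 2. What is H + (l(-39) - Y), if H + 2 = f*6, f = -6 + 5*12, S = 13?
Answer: 1962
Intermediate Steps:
f = 54 (f = -6 + 60 = 54)
Y = -1638 (Y = -9*13*14 = -117*14 = -1638)
H = 322 (H = -2 + 54*6 = -2 + 324 = 322)
H + (l(-39) - Y) = 322 + (2 - 1*(-1638)) = 322 + (2 + 1638) = 322 + 1640 = 1962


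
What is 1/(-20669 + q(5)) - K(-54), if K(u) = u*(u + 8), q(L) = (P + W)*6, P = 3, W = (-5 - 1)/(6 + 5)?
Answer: -564357359/227197 ≈ -2484.0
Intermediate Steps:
W = -6/11 ≈ -0.54545
q(L) = 162/11 (q(L) = (3 - 6/11)*6 = (27/11)*6 = 162/11)
K(u) = u*(8 + u)
1/(-20669 + q(5)) - K(-54) = 1/(-20669 + 162/11) - (-54)*(8 - 54) = 1/(-227197/11) - (-54)*(-46) = -11/227197 - 1*2484 = -11/227197 - 2484 = -564357359/227197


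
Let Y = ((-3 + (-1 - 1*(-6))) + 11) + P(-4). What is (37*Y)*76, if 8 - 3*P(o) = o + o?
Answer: 154660/3 ≈ 51553.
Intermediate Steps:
P(o) = 8/3 - 2*o/3 (P(o) = 8/3 - (o + o)/3 = 8/3 - 2*o/3)
Y = 55/3 (Y = ((-3 + (-1 - 1*(-6))) + 11) + (8/3 - ⅔*(-4)) = ((-3 + (-1 + 6)) + 11) + (8/3 + 8/3) = ((-3 + 5) + 11) + 16/3 = (2 + 11) + 16/3 = 13 + 16/3 = 55/3 ≈ 18.333)
(37*Y)*76 = (37*(55/3))*76 = (2035/3)*76 = 154660/3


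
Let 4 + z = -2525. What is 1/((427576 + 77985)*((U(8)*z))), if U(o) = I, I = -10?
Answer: 1/12785637690 ≈ 7.8213e-11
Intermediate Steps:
z = -2529 (z = -4 - 2525 = -2529)
U(o) = -10
1/((427576 + 77985)*((U(8)*z))) = 1/((427576 + 77985)*((-10*(-2529)))) = 1/(505561*25290) = (1/505561)*(1/25290) = 1/12785637690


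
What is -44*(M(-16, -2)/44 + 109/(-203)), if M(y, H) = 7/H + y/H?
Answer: 7765/406 ≈ 19.126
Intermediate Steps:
-44*(M(-16, -2)/44 + 109/(-203)) = -44*(((7 - 16)/(-2))/44 + 109/(-203)) = -44*(-½*(-9)*(1/44) + 109*(-1/203)) = -44*((9/2)*(1/44) - 109/203) = -44*(9/88 - 109/203) = -44*(-7765/17864) = 7765/406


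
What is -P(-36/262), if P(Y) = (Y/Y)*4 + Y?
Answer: -506/131 ≈ -3.8626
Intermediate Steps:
P(Y) = 4 + Y (P(Y) = 1*4 + Y = 4 + Y)
-P(-36/262) = -(4 - 36/262) = -(4 - 36*1/262) = -(4 - 18/131) = -1*506/131 = -506/131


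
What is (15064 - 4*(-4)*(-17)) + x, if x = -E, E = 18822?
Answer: -4030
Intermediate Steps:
x = -18822 (x = -1*18822 = -18822)
(15064 - 4*(-4)*(-17)) + x = (15064 - 4*(-4)*(-17)) - 18822 = (15064 + 16*(-17)) - 18822 = (15064 - 272) - 18822 = 14792 - 18822 = -4030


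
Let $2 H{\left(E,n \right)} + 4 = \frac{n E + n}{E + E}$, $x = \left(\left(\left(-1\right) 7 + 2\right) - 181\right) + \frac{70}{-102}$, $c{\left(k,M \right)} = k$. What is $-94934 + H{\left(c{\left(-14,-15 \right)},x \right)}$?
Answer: $- \frac{271260989}{2856} \approx -94979.0$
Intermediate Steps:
$x = - \frac{9521}{51}$ ($x = \left(\left(-7 + 2\right) - 181\right) + 70 \left(- \frac{1}{102}\right) = \left(-5 - 181\right) - \frac{35}{51} = -186 - \frac{35}{51} = - \frac{9521}{51} \approx -186.69$)
$H{\left(E,n \right)} = -2 + \frac{n + E n}{4 E}$ ($H{\left(E,n \right)} = -2 + \frac{\left(n E + n\right) \frac{1}{E + E}}{2} = -2 + \frac{\left(E n + n\right) \frac{1}{2 E}}{2} = -2 + \frac{\left(n + E n\right) \frac{1}{2 E}}{2} = -2 + \frac{\frac{1}{2} \frac{1}{E} \left(n + E n\right)}{2} = -2 + \frac{n + E n}{4 E}$)
$-94934 + H{\left(c{\left(-14,-15 \right)},x \right)} = -94934 + \frac{- \frac{9521}{51} - 14 \left(-8 - \frac{9521}{51}\right)}{4 \left(-14\right)} = -94934 + \frac{1}{4} \left(- \frac{1}{14}\right) \left(- \frac{9521}{51} - - \frac{139006}{51}\right) = -94934 + \frac{1}{4} \left(- \frac{1}{14}\right) \left(- \frac{9521}{51} + \frac{139006}{51}\right) = -94934 + \frac{1}{4} \left(- \frac{1}{14}\right) \frac{129485}{51} = -94934 - \frac{129485}{2856} = - \frac{271260989}{2856}$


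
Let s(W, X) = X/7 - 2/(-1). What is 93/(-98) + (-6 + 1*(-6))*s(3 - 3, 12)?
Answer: -4461/98 ≈ -45.520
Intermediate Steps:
s(W, X) = 2 + X/7 (s(W, X) = X*(⅐) - 2*(-1) = X/7 + 2 = 2 + X/7)
93/(-98) + (-6 + 1*(-6))*s(3 - 3, 12) = 93/(-98) + (-6 + 1*(-6))*(2 + (⅐)*12) = 93*(-1/98) + (-6 - 6)*(2 + 12/7) = -93/98 - 12*26/7 = -93/98 - 312/7 = -4461/98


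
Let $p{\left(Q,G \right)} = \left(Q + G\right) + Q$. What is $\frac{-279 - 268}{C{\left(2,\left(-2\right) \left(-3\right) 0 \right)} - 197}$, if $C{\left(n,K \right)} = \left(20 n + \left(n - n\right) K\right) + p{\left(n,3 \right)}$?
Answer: $\frac{547}{150} \approx 3.6467$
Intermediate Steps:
$p{\left(Q,G \right)} = G + 2 Q$ ($p{\left(Q,G \right)} = \left(G + Q\right) + Q = G + 2 Q$)
$C{\left(n,K \right)} = 3 + 22 n$ ($C{\left(n,K \right)} = \left(20 n + \left(n - n\right) K\right) + \left(3 + 2 n\right) = \left(20 n + 0 K\right) + \left(3 + 2 n\right) = \left(20 n + 0\right) + \left(3 + 2 n\right) = 20 n + \left(3 + 2 n\right) = 3 + 22 n$)
$\frac{-279 - 268}{C{\left(2,\left(-2\right) \left(-3\right) 0 \right)} - 197} = \frac{-279 - 268}{\left(3 + 22 \cdot 2\right) - 197} = - \frac{547}{\left(3 + 44\right) - 197} = - \frac{547}{47 - 197} = - \frac{547}{-150} = \left(-547\right) \left(- \frac{1}{150}\right) = \frac{547}{150}$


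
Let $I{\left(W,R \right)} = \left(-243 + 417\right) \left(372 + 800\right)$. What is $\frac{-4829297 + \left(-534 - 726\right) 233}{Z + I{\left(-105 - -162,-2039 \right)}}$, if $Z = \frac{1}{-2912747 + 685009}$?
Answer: $- \frac{11412427762226}{454298154863} \approx -25.121$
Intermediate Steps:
$I{\left(W,R \right)} = 203928$ ($I{\left(W,R \right)} = 174 \cdot 1172 = 203928$)
$Z = - \frac{1}{2227738}$ ($Z = \frac{1}{-2227738} = - \frac{1}{2227738} \approx -4.4889 \cdot 10^{-7}$)
$\frac{-4829297 + \left(-534 - 726\right) 233}{Z + I{\left(-105 - -162,-2039 \right)}} = \frac{-4829297 + \left(-534 - 726\right) 233}{- \frac{1}{2227738} + 203928} = \frac{-4829297 - 293580}{\frac{454298154863}{2227738}} = \left(-4829297 - 293580\right) \frac{2227738}{454298154863} = \left(-5122877\right) \frac{2227738}{454298154863} = - \frac{11412427762226}{454298154863}$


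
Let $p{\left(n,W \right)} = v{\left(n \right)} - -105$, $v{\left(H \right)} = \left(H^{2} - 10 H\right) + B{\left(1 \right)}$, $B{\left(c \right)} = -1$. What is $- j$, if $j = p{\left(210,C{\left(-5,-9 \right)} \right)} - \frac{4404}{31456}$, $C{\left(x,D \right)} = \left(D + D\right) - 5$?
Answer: $- \frac{331104755}{7864} \approx -42104.0$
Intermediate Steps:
$v{\left(H \right)} = -1 + H^{2} - 10 H$ ($v{\left(H \right)} = \left(H^{2} - 10 H\right) - 1 = -1 + H^{2} - 10 H$)
$C{\left(x,D \right)} = -5 + 2 D$ ($C{\left(x,D \right)} = 2 D - 5 = -5 + 2 D$)
$p{\left(n,W \right)} = 104 + n^{2} - 10 n$ ($p{\left(n,W \right)} = \left(-1 + n^{2} - 10 n\right) - -105 = \left(-1 + n^{2} - 10 n\right) + 105 = 104 + n^{2} - 10 n$)
$j = \frac{331104755}{7864}$ ($j = \left(104 + 210^{2} - 2100\right) - \frac{4404}{31456} = \left(104 + 44100 - 2100\right) - 4404 \cdot \frac{1}{31456} = 42104 - \frac{1101}{7864} = \frac{331104755}{7864} \approx 42104.0$)
$- j = \left(-1\right) \frac{331104755}{7864} = - \frac{331104755}{7864}$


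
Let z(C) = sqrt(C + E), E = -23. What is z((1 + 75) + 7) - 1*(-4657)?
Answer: 4657 + 2*sqrt(15) ≈ 4664.8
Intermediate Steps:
z(C) = sqrt(-23 + C) (z(C) = sqrt(C - 23) = sqrt(-23 + C))
z((1 + 75) + 7) - 1*(-4657) = sqrt(-23 + ((1 + 75) + 7)) - 1*(-4657) = sqrt(-23 + (76 + 7)) + 4657 = sqrt(-23 + 83) + 4657 = sqrt(60) + 4657 = 2*sqrt(15) + 4657 = 4657 + 2*sqrt(15)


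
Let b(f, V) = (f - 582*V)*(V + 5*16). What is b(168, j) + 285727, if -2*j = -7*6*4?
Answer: -7704353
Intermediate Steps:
j = 84 (j = -(-7*6)*4/2 = -(-21)*4 = -1/2*(-168) = 84)
b(f, V) = (80 + V)*(f - 582*V) (b(f, V) = (f - 582*V)*(V + 80) = (f - 582*V)*(80 + V) = (80 + V)*(f - 582*V))
b(168, j) + 285727 = (-46560*84 - 582*84**2 + 80*168 + 84*168) + 285727 = (-3911040 - 582*7056 + 13440 + 14112) + 285727 = (-3911040 - 4106592 + 13440 + 14112) + 285727 = -7990080 + 285727 = -7704353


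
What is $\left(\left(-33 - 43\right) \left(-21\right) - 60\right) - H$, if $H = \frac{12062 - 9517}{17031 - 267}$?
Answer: $\frac{25746959}{16764} \approx 1535.8$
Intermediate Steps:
$H = \frac{2545}{16764} \approx 0.15181$
$\left(\left(-33 - 43\right) \left(-21\right) - 60\right) - H = \left(\left(-33 - 43\right) \left(-21\right) - 60\right) - \frac{2545}{16764} = \left(\left(-76\right) \left(-21\right) - 60\right) - \frac{2545}{16764} = \left(1596 - 60\right) - \frac{2545}{16764} = 1536 - \frac{2545}{16764} = \frac{25746959}{16764}$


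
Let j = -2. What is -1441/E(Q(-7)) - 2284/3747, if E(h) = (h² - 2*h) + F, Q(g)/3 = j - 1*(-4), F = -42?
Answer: 1786105/22482 ≈ 79.446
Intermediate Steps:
Q(g) = 6 (Q(g) = 3*(-2 - 1*(-4)) = 3*(-2 + 4) = 3*2 = 6)
E(h) = -42 + h² - 2*h (E(h) = (h² - 2*h) - 42 = -42 + h² - 2*h)
-1441/E(Q(-7)) - 2284/3747 = -1441/(-42 + 6² - 2*6) - 2284/3747 = -1441/(-42 + 36 - 12) - 2284*1/3747 = -1441/(-18) - 2284/3747 = -1441*(-1/18) - 2284/3747 = 1441/18 - 2284/3747 = 1786105/22482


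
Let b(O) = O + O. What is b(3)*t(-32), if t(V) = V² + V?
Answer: 5952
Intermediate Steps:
t(V) = V + V²
b(O) = 2*O
b(3)*t(-32) = (2*3)*(-32*(1 - 32)) = 6*(-32*(-31)) = 6*992 = 5952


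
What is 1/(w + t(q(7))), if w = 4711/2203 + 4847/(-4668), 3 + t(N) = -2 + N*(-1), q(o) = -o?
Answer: 10283604/31880215 ≈ 0.32257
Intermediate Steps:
t(N) = -5 - N (t(N) = -3 + (-2 + N*(-1)) = -3 + (-2 - N) = -5 - N)
w = 11313007/10283604 (w = 4711*(1/2203) + 4847*(-1/4668) = 4711/2203 - 4847/4668 = 11313007/10283604 ≈ 1.1001)
1/(w + t(q(7))) = 1/(11313007/10283604 + (-5 - (-1)*7)) = 1/(11313007/10283604 + (-5 - 1*(-7))) = 1/(11313007/10283604 + (-5 + 7)) = 1/(11313007/10283604 + 2) = 1/(31880215/10283604) = 10283604/31880215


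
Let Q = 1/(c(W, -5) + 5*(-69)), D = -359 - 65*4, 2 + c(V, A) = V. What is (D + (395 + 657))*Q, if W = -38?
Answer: -433/385 ≈ -1.1247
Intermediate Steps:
c(V, A) = -2 + V
D = -619 (D = -359 - 1*260 = -359 - 260 = -619)
Q = -1/385 (Q = 1/((-2 - 38) + 5*(-69)) = 1/(-40 - 345) = 1/(-385) = -1/385 ≈ -0.0025974)
(D + (395 + 657))*Q = (-619 + (395 + 657))*(-1/385) = (-619 + 1052)*(-1/385) = 433*(-1/385) = -433/385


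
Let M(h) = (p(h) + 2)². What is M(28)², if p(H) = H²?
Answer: 381671897616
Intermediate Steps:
M(h) = (2 + h²)² (M(h) = (h² + 2)² = (2 + h²)²)
M(28)² = ((2 + 28²)²)² = ((2 + 784)²)² = (786²)² = 617796² = 381671897616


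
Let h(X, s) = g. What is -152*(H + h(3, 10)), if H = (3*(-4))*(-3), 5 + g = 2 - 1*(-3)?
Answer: -5472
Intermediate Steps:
g = 0 (g = -5 + (2 - 1*(-3)) = -5 + (2 + 3) = -5 + 5 = 0)
h(X, s) = 0
H = 36 (H = -12*(-3) = 36)
-152*(H + h(3, 10)) = -152*(36 + 0) = -152*36 = -5472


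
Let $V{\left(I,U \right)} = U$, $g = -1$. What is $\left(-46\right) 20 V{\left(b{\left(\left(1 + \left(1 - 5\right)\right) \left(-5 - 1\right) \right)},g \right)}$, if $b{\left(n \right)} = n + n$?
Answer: $920$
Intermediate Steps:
$b{\left(n \right)} = 2 n$
$\left(-46\right) 20 V{\left(b{\left(\left(1 + \left(1 - 5\right)\right) \left(-5 - 1\right) \right)},g \right)} = \left(-46\right) 20 \left(-1\right) = \left(-920\right) \left(-1\right) = 920$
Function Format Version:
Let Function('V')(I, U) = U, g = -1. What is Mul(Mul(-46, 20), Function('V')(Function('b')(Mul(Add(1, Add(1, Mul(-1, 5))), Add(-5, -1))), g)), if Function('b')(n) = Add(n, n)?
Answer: 920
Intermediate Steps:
Function('b')(n) = Mul(2, n)
Mul(Mul(-46, 20), Function('V')(Function('b')(Mul(Add(1, Add(1, Mul(-1, 5))), Add(-5, -1))), g)) = Mul(Mul(-46, 20), -1) = Mul(-920, -1) = 920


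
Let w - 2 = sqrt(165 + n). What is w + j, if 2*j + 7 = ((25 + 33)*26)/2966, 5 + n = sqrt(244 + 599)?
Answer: -3695/2966 + sqrt(160 + sqrt(843)) ≈ 12.503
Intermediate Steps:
n = -5 + sqrt(843) (n = -5 + sqrt(244 + 599) = -5 + sqrt(843) ≈ 24.034)
w = 2 + sqrt(160 + sqrt(843)) (w = 2 + sqrt(165 + (-5 + sqrt(843))) = 2 + sqrt(160 + sqrt(843)) ≈ 15.749)
j = -9627/2966 (j = -7/2 + (((25 + 33)*26)/2966)/2 = -7/2 + ((58*26)*(1/2966))/2 = -7/2 + (1508*(1/2966))/2 = -7/2 + (1/2)*(754/1483) = -7/2 + 377/1483 = -9627/2966 ≈ -3.2458)
w + j = (2 + sqrt(160 + sqrt(843))) - 9627/2966 = -3695/2966 + sqrt(160 + sqrt(843))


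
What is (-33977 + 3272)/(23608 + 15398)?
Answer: -10235/13002 ≈ -0.78719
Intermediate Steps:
(-33977 + 3272)/(23608 + 15398) = -30705/39006 = -30705*1/39006 = -10235/13002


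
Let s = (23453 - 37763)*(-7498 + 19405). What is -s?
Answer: 170389170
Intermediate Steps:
s = -170389170 (s = -14310*11907 = -170389170)
-s = -1*(-170389170) = 170389170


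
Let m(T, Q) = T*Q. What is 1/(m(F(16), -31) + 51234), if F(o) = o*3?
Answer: 1/49746 ≈ 2.0102e-5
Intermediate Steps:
F(o) = 3*o
m(T, Q) = Q*T
1/(m(F(16), -31) + 51234) = 1/(-93*16 + 51234) = 1/(-31*48 + 51234) = 1/(-1488 + 51234) = 1/49746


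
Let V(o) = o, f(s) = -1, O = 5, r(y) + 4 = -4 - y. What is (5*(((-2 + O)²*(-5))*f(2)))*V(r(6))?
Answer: -3150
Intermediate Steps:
r(y) = -8 - y (r(y) = -4 + (-4 - y) = -8 - y)
(5*(((-2 + O)²*(-5))*f(2)))*V(r(6)) = (5*(((-2 + 5)²*(-5))*(-1)))*(-8 - 1*6) = (5*((3²*(-5))*(-1)))*(-8 - 6) = (5*((9*(-5))*(-1)))*(-14) = (5*(-45*(-1)))*(-14) = (5*45)*(-14) = 225*(-14) = -3150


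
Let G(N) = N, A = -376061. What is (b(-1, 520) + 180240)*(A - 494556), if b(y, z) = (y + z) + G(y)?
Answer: -157370987686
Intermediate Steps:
b(y, z) = z + 2*y (b(y, z) = (y + z) + y = z + 2*y)
(b(-1, 520) + 180240)*(A - 494556) = ((520 + 2*(-1)) + 180240)*(-376061 - 494556) = ((520 - 2) + 180240)*(-870617) = (518 + 180240)*(-870617) = 180758*(-870617) = -157370987686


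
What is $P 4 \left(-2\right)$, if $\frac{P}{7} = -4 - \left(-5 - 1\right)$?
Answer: $-112$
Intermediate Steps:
$P = 14$ ($P = 7 \left(-4 - \left(-5 - 1\right)\right) = 7 \left(-4 - -6\right) = 7 \left(-4 + 6\right) = 7 \cdot 2 = 14$)
$P 4 \left(-2\right) = 14 \cdot 4 \left(-2\right) = 56 \left(-2\right) = -112$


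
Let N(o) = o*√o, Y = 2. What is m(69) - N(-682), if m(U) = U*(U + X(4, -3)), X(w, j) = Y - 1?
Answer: 4830 + 682*I*√682 ≈ 4830.0 + 17811.0*I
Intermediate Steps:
X(w, j) = 1 (X(w, j) = 2 - 1 = 1)
N(o) = o^(3/2)
m(U) = U*(1 + U) (m(U) = U*(U + 1) = U*(1 + U))
m(69) - N(-682) = 69*(1 + 69) - (-682)^(3/2) = 69*70 - (-682)*I*√682 = 4830 + 682*I*√682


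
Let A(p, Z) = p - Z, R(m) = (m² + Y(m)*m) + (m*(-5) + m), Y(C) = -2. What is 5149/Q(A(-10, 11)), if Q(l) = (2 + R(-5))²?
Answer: 271/171 ≈ 1.5848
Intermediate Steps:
R(m) = m² - 6*m (R(m) = (m² - 2*m) + (m*(-5) + m) = (m² - 2*m) + (-5*m + m) = (m² - 2*m) - 4*m = m² - 6*m)
Q(l) = 3249 (Q(l) = (2 - 5*(-6 - 5))² = (2 - 5*(-11))² = (2 + 55)² = 57² = 3249)
5149/Q(A(-10, 11)) = 5149/3249 = 5149*(1/3249) = 271/171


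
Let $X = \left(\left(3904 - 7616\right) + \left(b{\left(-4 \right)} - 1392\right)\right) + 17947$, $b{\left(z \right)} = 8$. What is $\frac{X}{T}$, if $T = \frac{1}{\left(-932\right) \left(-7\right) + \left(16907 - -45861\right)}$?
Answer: $890471492$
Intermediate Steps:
$T = \frac{1}{69292}$ ($T = \frac{1}{6524 + \left(16907 + 45861\right)} = \frac{1}{6524 + 62768} = \frac{1}{69292} \approx 1.4432 \cdot 10^{-5}$)
$X = 12851$ ($X = \left(\left(3904 - 7616\right) + \left(8 - 1392\right)\right) + 17947 = \left(-3712 + \left(8 - 1392\right)\right) + 17947 = \left(-3712 - 1384\right) + 17947 = -5096 + 17947 = 12851$)
$\frac{X}{T} = 12851 \frac{1}{\frac{1}{69292}} = 12851 \cdot 69292 = 890471492$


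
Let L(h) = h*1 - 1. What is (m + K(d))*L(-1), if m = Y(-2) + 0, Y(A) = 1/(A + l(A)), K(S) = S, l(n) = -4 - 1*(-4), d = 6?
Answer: -11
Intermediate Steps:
l(n) = 0 (l(n) = -4 + 4 = 0)
Y(A) = 1/A (Y(A) = 1/(A + 0) = 1/A)
L(h) = -1 + h (L(h) = h - 1 = -1 + h)
m = -½ (m = 1/(-2) + 0 = -½ + 0 = -½ ≈ -0.50000)
(m + K(d))*L(-1) = (-½ + 6)*(-1 - 1) = (11/2)*(-2) = -11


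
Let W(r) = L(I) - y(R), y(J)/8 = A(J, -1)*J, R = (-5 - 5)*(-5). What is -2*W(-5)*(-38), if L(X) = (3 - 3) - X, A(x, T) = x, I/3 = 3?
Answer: -1520684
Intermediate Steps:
I = 9 (I = 3*3 = 9)
R = 50 (R = -10*(-5) = 50)
L(X) = -X (L(X) = 0 - X = -X)
y(J) = 8*J² (y(J) = 8*(J*J) = 8*J²)
W(r) = -20009 (W(r) = -1*9 - 8*50² = -9 - 8*2500 = -9 - 1*20000 = -9 - 20000 = -20009)
-2*W(-5)*(-38) = -2*(-20009)*(-38) = 40018*(-38) = -1520684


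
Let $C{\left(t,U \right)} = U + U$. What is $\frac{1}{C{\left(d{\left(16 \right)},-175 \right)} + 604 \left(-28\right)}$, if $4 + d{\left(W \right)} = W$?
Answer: $- \frac{1}{17262} \approx -5.7931 \cdot 10^{-5}$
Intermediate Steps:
$d{\left(W \right)} = -4 + W$
$C{\left(t,U \right)} = 2 U$
$\frac{1}{C{\left(d{\left(16 \right)},-175 \right)} + 604 \left(-28\right)} = \frac{1}{2 \left(-175\right) + 604 \left(-28\right)} = \frac{1}{-350 - 16912} = \frac{1}{-17262} = - \frac{1}{17262}$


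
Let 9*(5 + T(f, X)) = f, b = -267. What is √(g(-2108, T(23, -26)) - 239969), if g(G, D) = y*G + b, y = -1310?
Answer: 2*√630311 ≈ 1587.8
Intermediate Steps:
T(f, X) = -5 + f/9
g(G, D) = -267 - 1310*G (g(G, D) = -1310*G - 267 = -267 - 1310*G)
√(g(-2108, T(23, -26)) - 239969) = √((-267 - 1310*(-2108)) - 239969) = √((-267 + 2761480) - 239969) = √(2761213 - 239969) = √2521244 = 2*√630311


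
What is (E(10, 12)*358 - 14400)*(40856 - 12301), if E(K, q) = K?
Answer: -308965100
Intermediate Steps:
(E(10, 12)*358 - 14400)*(40856 - 12301) = (10*358 - 14400)*(40856 - 12301) = (3580 - 14400)*28555 = -10820*28555 = -308965100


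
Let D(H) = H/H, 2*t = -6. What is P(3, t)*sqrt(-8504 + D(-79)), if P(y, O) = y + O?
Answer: 0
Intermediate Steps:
t = -3 (t = (1/2)*(-6) = -3)
D(H) = 1
P(y, O) = O + y
P(3, t)*sqrt(-8504 + D(-79)) = (-3 + 3)*sqrt(-8504 + 1) = 0*sqrt(-8503) = 0*(I*sqrt(8503)) = 0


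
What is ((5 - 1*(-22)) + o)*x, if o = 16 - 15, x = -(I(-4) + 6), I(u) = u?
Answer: -56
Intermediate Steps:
x = -2 (x = -(-4 + 6) = -1*2 = -2)
o = 1
((5 - 1*(-22)) + o)*x = ((5 - 1*(-22)) + 1)*(-2) = ((5 + 22) + 1)*(-2) = (27 + 1)*(-2) = 28*(-2) = -56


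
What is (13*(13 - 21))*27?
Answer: -2808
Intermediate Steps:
(13*(13 - 21))*27 = (13*(-8))*27 = -104*27 = -2808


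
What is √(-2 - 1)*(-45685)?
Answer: -45685*I*√3 ≈ -79129.0*I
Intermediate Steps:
√(-2 - 1)*(-45685) = √(-3)*(-45685) = (I*√3)*(-45685) = -45685*I*√3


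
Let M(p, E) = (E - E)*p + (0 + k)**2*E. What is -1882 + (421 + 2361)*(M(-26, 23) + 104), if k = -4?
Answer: 1311222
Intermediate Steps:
M(p, E) = 16*E (M(p, E) = (E - E)*p + (0 - 4)**2*E = 0*p + (-4)**2*E = 0 + 16*E = 16*E)
-1882 + (421 + 2361)*(M(-26, 23) + 104) = -1882 + (421 + 2361)*(16*23 + 104) = -1882 + 2782*(368 + 104) = -1882 + 2782*472 = -1882 + 1313104 = 1311222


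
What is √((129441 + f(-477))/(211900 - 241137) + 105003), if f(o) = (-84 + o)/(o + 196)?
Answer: 9*√517714021126857/631969 ≈ 324.03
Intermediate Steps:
f(o) = (-84 + o)/(196 + o)
√((129441 + f(-477))/(211900 - 241137) + 105003) = √((129441 + (-84 - 477)/(196 - 477))/(211900 - 241137) + 105003) = √((129441 - 561/(-281))/(-29237) + 105003) = √((129441 - 1/281*(-561))*(-1/29237) + 105003) = √((129441 + 561/281)*(-1/29237) + 105003) = √((36373482/281)*(-1/29237) + 105003) = √(-36373482/8215597 + 105003) = √(862625958309/8215597) = 9*√517714021126857/631969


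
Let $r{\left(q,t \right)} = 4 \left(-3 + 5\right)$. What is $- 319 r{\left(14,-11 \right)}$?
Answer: $-2552$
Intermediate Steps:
$r{\left(q,t \right)} = 8$ ($r{\left(q,t \right)} = 4 \cdot 2 = 8$)
$- 319 r{\left(14,-11 \right)} = \left(-319\right) 8 = -2552$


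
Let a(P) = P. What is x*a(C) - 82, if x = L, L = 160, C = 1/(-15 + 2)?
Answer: -1226/13 ≈ -94.308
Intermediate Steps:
C = -1/13 (C = 1/(-13) = -1/13 ≈ -0.076923)
x = 160
x*a(C) - 82 = 160*(-1/13) - 82 = -160/13 - 82 = -1226/13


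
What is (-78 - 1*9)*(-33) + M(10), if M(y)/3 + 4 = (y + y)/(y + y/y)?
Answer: 31509/11 ≈ 2864.5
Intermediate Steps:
M(y) = -12 + 6*y/(1 + y) (M(y) = -12 + 3*((y + y)/(y + y/y)) = -12 + 3*((2*y)/(y + 1)) = -12 + 3*((2*y)/(1 + y)) = -12 + 3*(2*y/(1 + y)) = -12 + 6*y/(1 + y))
(-78 - 1*9)*(-33) + M(10) = (-78 - 1*9)*(-33) + 6*(-2 - 1*10)/(1 + 10) = (-78 - 9)*(-33) + 6*(-2 - 10)/11 = -87*(-33) + 6*(1/11)*(-12) = 2871 - 72/11 = 31509/11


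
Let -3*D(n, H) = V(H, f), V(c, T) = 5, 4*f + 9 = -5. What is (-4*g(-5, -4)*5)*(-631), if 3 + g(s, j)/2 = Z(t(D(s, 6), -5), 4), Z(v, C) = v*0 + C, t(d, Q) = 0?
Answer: 25240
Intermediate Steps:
f = -7/2 (f = -9/4 + (¼)*(-5) = -9/4 - 5/4 = -7/2 ≈ -3.5000)
D(n, H) = -5/3 (D(n, H) = -⅓*5 = -5/3)
Z(v, C) = C (Z(v, C) = 0 + C = C)
g(s, j) = 2 (g(s, j) = -6 + 2*4 = -6 + 8 = 2)
(-4*g(-5, -4)*5)*(-631) = (-4*2*5)*(-631) = -8*5*(-631) = -40*(-631) = 25240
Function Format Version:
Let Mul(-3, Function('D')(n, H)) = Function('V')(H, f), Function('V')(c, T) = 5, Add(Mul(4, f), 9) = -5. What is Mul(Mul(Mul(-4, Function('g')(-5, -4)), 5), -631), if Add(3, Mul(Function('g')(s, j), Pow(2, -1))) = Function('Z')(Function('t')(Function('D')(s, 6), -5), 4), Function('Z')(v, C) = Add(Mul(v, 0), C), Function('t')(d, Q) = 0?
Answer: 25240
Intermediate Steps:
f = Rational(-7, 2) (f = Add(Rational(-9, 4), Mul(Rational(1, 4), -5)) = Add(Rational(-9, 4), Rational(-5, 4)) = Rational(-7, 2) ≈ -3.5000)
Function('D')(n, H) = Rational(-5, 3) (Function('D')(n, H) = Mul(Rational(-1, 3), 5) = Rational(-5, 3))
Function('Z')(v, C) = C (Function('Z')(v, C) = Add(0, C) = C)
Function('g')(s, j) = 2 (Function('g')(s, j) = Add(-6, Mul(2, 4)) = Add(-6, 8) = 2)
Mul(Mul(Mul(-4, Function('g')(-5, -4)), 5), -631) = Mul(Mul(Mul(-4, 2), 5), -631) = Mul(Mul(-8, 5), -631) = Mul(-40, -631) = 25240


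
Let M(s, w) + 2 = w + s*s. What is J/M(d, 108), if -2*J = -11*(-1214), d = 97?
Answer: -607/865 ≈ -0.70173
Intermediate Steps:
M(s, w) = -2 + w + s² (M(s, w) = -2 + (w + s*s) = -2 + (w + s²) = -2 + w + s²)
J = -6677 (J = -(-11)*(-1214)/2 = -½*13354 = -6677)
J/M(d, 108) = -6677/(-2 + 108 + 97²) = -6677/(-2 + 108 + 9409) = -6677/9515 = -6677*1/9515 = -607/865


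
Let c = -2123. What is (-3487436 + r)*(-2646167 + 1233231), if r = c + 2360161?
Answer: 1595767092528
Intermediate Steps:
r = 2358038 (r = -2123 + 2360161 = 2358038)
(-3487436 + r)*(-2646167 + 1233231) = (-3487436 + 2358038)*(-2646167 + 1233231) = -1129398*(-1412936) = 1595767092528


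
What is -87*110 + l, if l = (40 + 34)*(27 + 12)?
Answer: -6684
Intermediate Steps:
l = 2886 (l = 74*39 = 2886)
-87*110 + l = -87*110 + 2886 = -9570 + 2886 = -6684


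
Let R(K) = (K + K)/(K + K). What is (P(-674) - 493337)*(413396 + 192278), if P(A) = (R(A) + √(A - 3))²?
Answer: -299210829762 + 1211348*I*√677 ≈ -2.9921e+11 + 3.1518e+7*I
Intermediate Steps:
R(K) = 1 (R(K) = (2*K)/((2*K)) = (2*K)*(1/(2*K)) = 1)
P(A) = (1 + √(-3 + A))² (P(A) = (1 + √(A - 3))² = (1 + √(-3 + A))²)
(P(-674) - 493337)*(413396 + 192278) = ((1 + √(-3 - 674))² - 493337)*(413396 + 192278) = ((1 + √(-677))² - 493337)*605674 = ((1 + I*√677)² - 493337)*605674 = (-493337 + (1 + I*√677)²)*605674 = -298801394138 + 605674*(1 + I*√677)²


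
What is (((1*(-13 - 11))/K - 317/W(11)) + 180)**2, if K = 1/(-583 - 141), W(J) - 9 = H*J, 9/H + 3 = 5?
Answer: 4216525482724/13689 ≈ 3.0802e+8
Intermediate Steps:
H = 9/2 (H = 9/(-3 + 5) = 9/2 ≈ 4.5000)
W(J) = 9 + 9*J/2
K = -1/724 (K = 1/(-724) = -1/724 ≈ -0.0013812)
(((1*(-13 - 11))/K - 317/W(11)) + 180)**2 = (((1*(-13 - 11))/(-1/724) - 317/(9 + (9/2)*11)) + 180)**2 = (((1*(-24))*(-724) - 317/(9 + 99/2)) + 180)**2 = ((-24*(-724) - 317/117/2) + 180)**2 = ((17376 - 317*2/117) + 180)**2 = ((17376 - 634/117) + 180)**2 = (2032358/117 + 180)**2 = (2053418/117)**2 = 4216525482724/13689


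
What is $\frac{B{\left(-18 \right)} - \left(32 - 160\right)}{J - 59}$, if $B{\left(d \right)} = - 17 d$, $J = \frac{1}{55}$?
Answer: $- \frac{11935}{1622} \approx -7.3582$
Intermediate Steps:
$J = \frac{1}{55} \approx 0.018182$
$\frac{B{\left(-18 \right)} - \left(32 - 160\right)}{J - 59} = \frac{\left(-17\right) \left(-18\right) - \left(32 - 160\right)}{\frac{1}{55} - 59} = \frac{306 - \left(32 - 160\right)}{- \frac{3244}{55}} = \left(306 - -128\right) \left(- \frac{55}{3244}\right) = \left(306 + 128\right) \left(- \frac{55}{3244}\right) = 434 \left(- \frac{55}{3244}\right) = - \frac{11935}{1622}$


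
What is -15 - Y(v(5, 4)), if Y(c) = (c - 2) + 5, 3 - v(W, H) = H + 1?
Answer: -16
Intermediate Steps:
v(W, H) = 2 - H (v(W, H) = 3 - (H + 1) = 3 - (1 + H) = 3 + (-1 - H) = 2 - H)
Y(c) = 3 + c (Y(c) = (-2 + c) + 5 = 3 + c)
-15 - Y(v(5, 4)) = -15 - (3 + (2 - 1*4)) = -15 - (3 + (2 - 4)) = -15 - (3 - 2) = -15 - 1*1 = -15 - 1 = -16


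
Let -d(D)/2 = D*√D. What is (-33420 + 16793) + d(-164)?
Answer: -16627 + 656*I*√41 ≈ -16627.0 + 4200.5*I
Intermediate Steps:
d(D) = -2*D^(3/2) (d(D) = -2*D*√D = -2*D^(3/2))
(-33420 + 16793) + d(-164) = (-33420 + 16793) - (-656)*I*√41 = -16627 - (-656)*I*√41 = -16627 + 656*I*√41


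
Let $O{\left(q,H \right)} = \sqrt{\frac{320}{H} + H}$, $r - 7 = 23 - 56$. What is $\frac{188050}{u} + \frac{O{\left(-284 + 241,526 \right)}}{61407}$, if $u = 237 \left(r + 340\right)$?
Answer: $\frac{94025}{37209} + \frac{\sqrt{36424974}}{16150041} \approx 2.5273$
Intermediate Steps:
$r = -26$ ($r = 7 + \left(23 - 56\right) = 7 - 33 = -26$)
$O{\left(q,H \right)} = \sqrt{H + \frac{320}{H}}$
$u = 74418$ ($u = 237 \left(-26 + 340\right) = 237 \cdot 314 = 74418$)
$\frac{188050}{u} + \frac{O{\left(-284 + 241,526 \right)}}{61407} = \frac{188050}{74418} + \frac{\sqrt{526 + \frac{320}{526}}}{61407} = 188050 \cdot \frac{1}{74418} + \sqrt{526 + 320 \cdot \frac{1}{526}} \cdot \frac{1}{61407} = \frac{94025}{37209} + \sqrt{526 + \frac{160}{263}} \cdot \frac{1}{61407} = \frac{94025}{37209} + \sqrt{\frac{138498}{263}} \cdot \frac{1}{61407} = \frac{94025}{37209} + \frac{\sqrt{36424974}}{263} \cdot \frac{1}{61407} = \frac{94025}{37209} + \frac{\sqrt{36424974}}{16150041}$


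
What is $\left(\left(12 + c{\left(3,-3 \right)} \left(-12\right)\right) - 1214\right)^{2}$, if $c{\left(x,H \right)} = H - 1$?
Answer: $1331716$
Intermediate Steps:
$c{\left(x,H \right)} = -1 + H$ ($c{\left(x,H \right)} = H - 1 = -1 + H$)
$\left(\left(12 + c{\left(3,-3 \right)} \left(-12\right)\right) - 1214\right)^{2} = \left(\left(12 + \left(-1 - 3\right) \left(-12\right)\right) - 1214\right)^{2} = \left(\left(12 - -48\right) - 1214\right)^{2} = \left(\left(12 + 48\right) - 1214\right)^{2} = \left(60 - 1214\right)^{2} = \left(-1154\right)^{2} = 1331716$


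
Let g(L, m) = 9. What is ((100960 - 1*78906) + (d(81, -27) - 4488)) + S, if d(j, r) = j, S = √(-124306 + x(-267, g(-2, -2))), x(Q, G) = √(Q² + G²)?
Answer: 17647 + √(-124306 + 3*√7930) ≈ 17647.0 + 352.19*I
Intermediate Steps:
x(Q, G) = √(G² + Q²)
S = √(-124306 + 3*√7930) (S = √(-124306 + √(9² + (-267)²)) = √(-124306 + √(81 + 71289)) = √(-124306 + √71370) = √(-124306 + 3*√7930) ≈ 352.19*I)
((100960 - 1*78906) + (d(81, -27) - 4488)) + S = ((100960 - 1*78906) + (81 - 4488)) + √(-124306 + 3*√7930) = ((100960 - 78906) - 4407) + √(-124306 + 3*√7930) = (22054 - 4407) + √(-124306 + 3*√7930) = 17647 + √(-124306 + 3*√7930)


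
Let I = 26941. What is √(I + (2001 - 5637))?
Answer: √23305 ≈ 152.66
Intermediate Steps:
√(I + (2001 - 5637)) = √(26941 + (2001 - 5637)) = √(26941 - 3636) = √23305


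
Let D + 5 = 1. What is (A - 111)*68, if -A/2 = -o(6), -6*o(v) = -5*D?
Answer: -24004/3 ≈ -8001.3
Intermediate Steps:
D = -4 (D = -5 + 1 = -4)
o(v) = -10/3 (o(v) = -(-5)*(-4)/6 = -⅙*20 = -10/3)
A = -20/3 (A = -(-2)*(-10)/3 = -2*10/3 = -20/3 ≈ -6.6667)
(A - 111)*68 = (-20/3 - 111)*68 = -353/3*68 = -24004/3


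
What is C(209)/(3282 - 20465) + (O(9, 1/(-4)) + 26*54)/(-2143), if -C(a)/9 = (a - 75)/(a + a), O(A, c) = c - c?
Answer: -5040818559/7696042321 ≈ -0.65499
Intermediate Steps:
O(A, c) = 0
C(a) = -9*(-75 + a)/(2*a) (C(a) = -9*(a - 75)/(a + a) = -9*(-75 + a)/(2*a))
C(209)/(3282 - 20465) + (O(9, 1/(-4)) + 26*54)/(-2143) = ((9/2)*(75 - 1*209)/209)/(3282 - 20465) + (0 + 26*54)/(-2143) = ((9/2)*(1/209)*(75 - 209))/(-17183) + (0 + 1404)*(-1/2143) = ((9/2)*(1/209)*(-134))*(-1/17183) + 1404*(-1/2143) = -603/209*(-1/17183) - 1404/2143 = 603/3591247 - 1404/2143 = -5040818559/7696042321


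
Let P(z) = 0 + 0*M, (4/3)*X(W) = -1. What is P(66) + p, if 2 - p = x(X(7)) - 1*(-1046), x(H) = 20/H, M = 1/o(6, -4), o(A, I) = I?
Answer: -3052/3 ≈ -1017.3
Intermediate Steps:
X(W) = -¾ (X(W) = (¾)*(-1) = -¾)
M = -¼ (M = 1/(-4) = -¼ ≈ -0.25000)
P(z) = 0 (P(z) = 0 + 0*(-¼) = 0 + 0 = 0)
p = -3052/3 (p = 2 - (20/(-¾) - 1*(-1046)) = 2 - (20*(-4/3) + 1046) = 2 - (-80/3 + 1046) = 2 - 1*3058/3 = 2 - 3058/3 = -3052/3 ≈ -1017.3)
P(66) + p = 0 - 3052/3 = -3052/3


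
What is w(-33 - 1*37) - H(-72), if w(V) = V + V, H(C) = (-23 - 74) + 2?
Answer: -45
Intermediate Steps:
H(C) = -95 (H(C) = -97 + 2 = -95)
w(V) = 2*V
w(-33 - 1*37) - H(-72) = 2*(-33 - 1*37) - 1*(-95) = 2*(-33 - 37) + 95 = 2*(-70) + 95 = -140 + 95 = -45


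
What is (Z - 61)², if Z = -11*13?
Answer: 41616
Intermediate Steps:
Z = -143
(Z - 61)² = (-143 - 61)² = (-204)² = 41616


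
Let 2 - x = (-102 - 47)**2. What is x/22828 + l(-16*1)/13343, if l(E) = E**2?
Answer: -290357289/304594004 ≈ -0.95326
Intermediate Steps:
x = -22199 (x = 2 - (-102 - 47)**2 = 2 - 1*(-149)**2 = 2 - 1*22201 = 2 - 22201 = -22199)
x/22828 + l(-16*1)/13343 = -22199/22828 + (-16*1)**2/13343 = -22199*1/22828 + (-16)**2*(1/13343) = -22199/22828 + 256*(1/13343) = -22199/22828 + 256/13343 = -290357289/304594004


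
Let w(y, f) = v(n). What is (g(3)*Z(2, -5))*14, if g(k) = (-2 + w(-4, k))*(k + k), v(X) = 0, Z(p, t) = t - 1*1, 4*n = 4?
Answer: 1008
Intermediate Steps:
n = 1 (n = (¼)*4 = 1)
Z(p, t) = -1 + t (Z(p, t) = t - 1 = -1 + t)
w(y, f) = 0
g(k) = -4*k (g(k) = (-2 + 0)*(k + k) = -4*k)
(g(3)*Z(2, -5))*14 = ((-4*3)*(-1 - 5))*14 = -12*(-6)*14 = 72*14 = 1008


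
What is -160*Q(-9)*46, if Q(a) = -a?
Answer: -66240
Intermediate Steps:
-160*Q(-9)*46 = -160*(-1*(-9))*46 = -160*9*46 = -1440*46 = -1*66240 = -66240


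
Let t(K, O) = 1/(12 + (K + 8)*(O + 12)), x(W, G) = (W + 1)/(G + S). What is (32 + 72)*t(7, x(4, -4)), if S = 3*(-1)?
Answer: 728/1269 ≈ 0.57368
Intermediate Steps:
S = -3
x(W, G) = (1 + W)/(-3 + G) (x(W, G) = (W + 1)/(G - 3) = (1 + W)/(-3 + G))
t(K, O) = 1/(12 + (8 + K)*(12 + O))
(32 + 72)*t(7, x(4, -4)) = (32 + 72)/(108 + 8*((1 + 4)/(-3 - 4)) + 12*7 + 7*((1 + 4)/(-3 - 4))) = 104/(108 + 8*(5/(-7)) + 84 + 7*(5/(-7))) = 104/(108 + 8*(-⅐*5) + 84 + 7*(-⅐*5)) = 104/(108 + 8*(-5/7) + 84 + 7*(-5/7)) = 104/(108 - 40/7 + 84 - 5) = 104/(1269/7) = 104*(7/1269) = 728/1269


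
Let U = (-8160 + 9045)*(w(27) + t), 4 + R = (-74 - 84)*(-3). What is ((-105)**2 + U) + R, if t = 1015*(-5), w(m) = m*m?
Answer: -3834715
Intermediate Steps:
w(m) = m**2
t = -5075
R = 470 (R = -4 + (-74 - 84)*(-3) = -4 - 158*(-3) = -4 + 474 = 470)
U = -3846210 (U = (-8160 + 9045)*(27**2 - 5075) = 885*(729 - 5075) = 885*(-4346) = -3846210)
((-105)**2 + U) + R = ((-105)**2 - 3846210) + 470 = (11025 - 3846210) + 470 = -3835185 + 470 = -3834715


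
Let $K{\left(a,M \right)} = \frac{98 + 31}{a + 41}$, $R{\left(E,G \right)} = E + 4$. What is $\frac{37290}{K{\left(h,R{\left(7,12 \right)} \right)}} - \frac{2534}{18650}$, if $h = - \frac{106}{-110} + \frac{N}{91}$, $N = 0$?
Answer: $\frac{4863940119}{400975} \approx 12130.0$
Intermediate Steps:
$h = \frac{53}{55}$ ($h = - \frac{106}{-110} + \frac{0}{91} = \left(-106\right) \left(- \frac{1}{110}\right) + 0 \cdot \frac{1}{91} = \frac{53}{55} + 0 = \frac{53}{55} \approx 0.96364$)
$R{\left(E,G \right)} = 4 + E$
$K{\left(a,M \right)} = \frac{129}{41 + a}$
$\frac{37290}{K{\left(h,R{\left(7,12 \right)} \right)}} - \frac{2534}{18650} = \frac{37290}{129 \frac{1}{41 + \frac{53}{55}}} - \frac{2534}{18650} = \frac{37290}{129 \frac{1}{\frac{2308}{55}}} - \frac{1267}{9325} = \frac{37290}{129 \cdot \frac{55}{2308}} - \frac{1267}{9325} = \frac{37290}{\frac{7095}{2308}} - \frac{1267}{9325} = 37290 \cdot \frac{2308}{7095} - \frac{1267}{9325} = \frac{521608}{43} - \frac{1267}{9325} = \frac{4863940119}{400975}$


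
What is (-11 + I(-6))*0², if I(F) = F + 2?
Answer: 0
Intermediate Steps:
I(F) = 2 + F
(-11 + I(-6))*0² = (-11 + (2 - 6))*0² = (-11 - 4)*0 = -15*0 = 0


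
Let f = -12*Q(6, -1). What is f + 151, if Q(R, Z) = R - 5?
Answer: 139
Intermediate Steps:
Q(R, Z) = -5 + R
f = -12 (f = -12*(-5 + 6) = -12*1 = -12)
f + 151 = -12 + 151 = 139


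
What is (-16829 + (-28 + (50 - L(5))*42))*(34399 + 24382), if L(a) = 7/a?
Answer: -4354437699/5 ≈ -8.7089e+8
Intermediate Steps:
(-16829 + (-28 + (50 - L(5))*42))*(34399 + 24382) = (-16829 + (-28 + (50 - 7/5)*42))*(34399 + 24382) = (-16829 + (-28 + (50 - 7/5)*42))*58781 = (-16829 + (-28 + (243/5)*42))*58781 = (-16829 + (-28 + 10206/5))*58781 = (-16829 + 10066/5)*58781 = -74079/5*58781 = -4354437699/5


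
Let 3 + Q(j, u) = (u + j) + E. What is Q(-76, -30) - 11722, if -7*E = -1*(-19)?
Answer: -82836/7 ≈ -11834.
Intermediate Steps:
E = -19/7 (E = -(-1)*(-19)/7 = -⅐*19 = -19/7 ≈ -2.7143)
Q(j, u) = -40/7 + j + u (Q(j, u) = -3 + ((u + j) - 19/7) = -3 + ((j + u) - 19/7) = -3 + (-19/7 + j + u) = -40/7 + j + u)
Q(-76, -30) - 11722 = (-40/7 - 76 - 30) - 11722 = -782/7 - 11722 = -82836/7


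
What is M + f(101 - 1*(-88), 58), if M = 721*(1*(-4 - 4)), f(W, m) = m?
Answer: -5710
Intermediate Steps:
M = -5768 (M = 721*(1*(-8)) = 721*(-8) = -5768)
M + f(101 - 1*(-88), 58) = -5768 + 58 = -5710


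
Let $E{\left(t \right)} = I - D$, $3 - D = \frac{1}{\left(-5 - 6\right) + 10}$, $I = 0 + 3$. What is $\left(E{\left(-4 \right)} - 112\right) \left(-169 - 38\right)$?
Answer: $23391$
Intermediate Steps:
$I = 3$
$D = 4$ ($D = 3 - \frac{1}{\left(-5 - 6\right) + 10} = 3 - \frac{1}{-11 + 10} = 3 - \frac{1}{-1} = 3 - -1 = 3 + 1 = 4$)
$E{\left(t \right)} = -1$ ($E{\left(t \right)} = 3 - 4 = -1$)
$\left(E{\left(-4 \right)} - 112\right) \left(-169 - 38\right) = \left(-1 - 112\right) \left(-169 - 38\right) = \left(-113\right) \left(-207\right) = 23391$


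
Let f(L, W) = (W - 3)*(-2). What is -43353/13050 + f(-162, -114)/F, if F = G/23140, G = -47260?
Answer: -403952671/3426350 ≈ -117.90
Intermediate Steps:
f(L, W) = 6 - 2*W (f(L, W) = (-3 + W)*(-2) = 6 - 2*W)
F = -2363/1157 (F = -47260/23140 = -47260*1/23140 = -2363/1157 ≈ -2.0424)
-43353/13050 + f(-162, -114)/F = -43353/13050 + (6 - 2*(-114))/(-2363/1157) = -43353*1/13050 + (6 + 228)*(-1157/2363) = -4817/1450 + 234*(-1157/2363) = -4817/1450 - 270738/2363 = -403952671/3426350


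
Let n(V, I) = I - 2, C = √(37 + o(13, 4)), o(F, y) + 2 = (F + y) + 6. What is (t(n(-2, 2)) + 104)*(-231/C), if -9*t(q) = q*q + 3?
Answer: -23947*√58/58 ≈ -3144.4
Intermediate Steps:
o(F, y) = 4 + F + y (o(F, y) = -2 + ((F + y) + 6) = -2 + (6 + F + y) = 4 + F + y)
C = √58 (C = √(37 + (4 + 13 + 4)) = √(37 + 21) = √58 ≈ 7.6158)
n(V, I) = -2 + I
t(q) = -⅓ - q²/9 (t(q) = -(q*q + 3)/9 = -(q² + 3)/9 = -(3 + q²)/9 = -⅓ - q²/9)
(t(n(-2, 2)) + 104)*(-231/C) = ((-⅓ - (-2 + 2)²/9) + 104)*(-231*√58/58) = ((-⅓ - ⅑*0²) + 104)*(-231*√58/58) = ((-⅓ - ⅑*0) + 104)*(-231*√58/58) = ((-⅓ + 0) + 104)*(-231*√58/58) = (-⅓ + 104)*(-231*√58/58) = 311*(-231*√58/58)/3 = -23947*√58/58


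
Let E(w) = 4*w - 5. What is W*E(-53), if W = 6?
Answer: -1302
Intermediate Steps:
E(w) = -5 + 4*w
W*E(-53) = 6*(-5 + 4*(-53)) = 6*(-5 - 212) = 6*(-217) = -1302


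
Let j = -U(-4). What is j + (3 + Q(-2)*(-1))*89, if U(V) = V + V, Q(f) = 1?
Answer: 186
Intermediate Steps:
U(V) = 2*V
j = 8 (j = -2*(-4) = -1*(-8) = 8)
j + (3 + Q(-2)*(-1))*89 = 8 + (3 + 1*(-1))*89 = 8 + (3 - 1)*89 = 8 + 2*89 = 8 + 178 = 186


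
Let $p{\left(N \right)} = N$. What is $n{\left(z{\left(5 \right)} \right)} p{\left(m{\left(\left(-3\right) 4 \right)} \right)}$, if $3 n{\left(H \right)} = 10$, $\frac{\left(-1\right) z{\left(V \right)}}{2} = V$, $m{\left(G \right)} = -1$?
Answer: $- \frac{10}{3} \approx -3.3333$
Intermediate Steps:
$z{\left(V \right)} = - 2 V$
$n{\left(H \right)} = \frac{10}{3}$ ($n{\left(H \right)} = \frac{1}{3} \cdot 10 = \frac{10}{3}$)
$n{\left(z{\left(5 \right)} \right)} p{\left(m{\left(\left(-3\right) 4 \right)} \right)} = \frac{10}{3} \left(-1\right) = - \frac{10}{3}$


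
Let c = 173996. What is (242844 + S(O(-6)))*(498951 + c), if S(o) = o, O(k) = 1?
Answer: 163421814215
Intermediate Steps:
(242844 + S(O(-6)))*(498951 + c) = (242844 + 1)*(498951 + 173996) = 242845*672947 = 163421814215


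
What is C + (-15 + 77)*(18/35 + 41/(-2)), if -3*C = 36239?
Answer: -1398472/105 ≈ -13319.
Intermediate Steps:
C = -36239/3 (C = -1/3*36239 = -36239/3 ≈ -12080.)
C + (-15 + 77)*(18/35 + 41/(-2)) = -36239/3 + (-15 + 77)*(18/35 + 41/(-2)) = -36239/3 + 62*(18*(1/35) + 41*(-1/2)) = -36239/3 + 62*(18/35 - 41/2) = -36239/3 + 62*(-1399/70) = -36239/3 - 43369/35 = -1398472/105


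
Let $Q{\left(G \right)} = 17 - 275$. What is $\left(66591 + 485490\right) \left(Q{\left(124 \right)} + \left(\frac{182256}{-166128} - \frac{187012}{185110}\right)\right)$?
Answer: $- \frac{45999903564939471}{320332855} \approx -1.436 \cdot 10^{8}$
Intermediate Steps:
$Q{\left(G \right)} = -258$
$\left(66591 + 485490\right) \left(Q{\left(124 \right)} + \left(\frac{182256}{-166128} - \frac{187012}{185110}\right)\right) = \left(66591 + 485490\right) \left(-258 + \left(\frac{182256}{-166128} - \frac{187012}{185110}\right)\right) = 552081 \left(-258 + \left(182256 \left(- \frac{1}{166128}\right) - \frac{93506}{92555}\right)\right) = 552081 \left(-258 - \frac{675055601}{320332855}\right) = 552081 \left(- \frac{83320932191}{320332855}\right) = - \frac{45999903564939471}{320332855}$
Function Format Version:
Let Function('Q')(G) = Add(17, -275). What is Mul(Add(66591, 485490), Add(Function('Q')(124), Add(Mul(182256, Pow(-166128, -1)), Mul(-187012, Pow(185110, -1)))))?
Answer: Rational(-45999903564939471, 320332855) ≈ -1.4360e+8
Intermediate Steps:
Function('Q')(G) = -258
Mul(Add(66591, 485490), Add(Function('Q')(124), Add(Mul(182256, Pow(-166128, -1)), Mul(-187012, Pow(185110, -1))))) = Mul(Add(66591, 485490), Add(-258, Add(Mul(182256, Pow(-166128, -1)), Mul(-187012, Pow(185110, -1))))) = Mul(552081, Add(-258, Add(Mul(182256, Rational(-1, 166128)), Mul(-187012, Rational(1, 185110))))) = Mul(552081, Add(-258, Add(Rational(-3797, 3461), Rational(-93506, 92555)))) = Mul(552081, Add(-258, Rational(-675055601, 320332855))) = Mul(552081, Rational(-83320932191, 320332855)) = Rational(-45999903564939471, 320332855)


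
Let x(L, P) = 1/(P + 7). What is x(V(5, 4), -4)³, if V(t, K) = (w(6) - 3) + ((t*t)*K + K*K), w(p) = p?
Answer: 1/27 ≈ 0.037037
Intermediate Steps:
V(t, K) = 3 + K² + K*t² (V(t, K) = (6 - 3) + ((t*t)*K + K*K) = 3 + (t²*K + K²) = 3 + (K*t² + K²) = 3 + (K² + K*t²) = 3 + K² + K*t²)
x(L, P) = 1/(7 + P)
x(V(5, 4), -4)³ = (1/(7 - 4))³ = (1/3)³ = (⅓)³ = 1/27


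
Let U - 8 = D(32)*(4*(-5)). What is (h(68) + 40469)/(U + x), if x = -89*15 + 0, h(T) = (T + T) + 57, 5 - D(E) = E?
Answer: -40662/787 ≈ -51.667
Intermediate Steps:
D(E) = 5 - E
h(T) = 57 + 2*T (h(T) = 2*T + 57 = 57 + 2*T)
x = -1335 (x = -1335 + 0 = -1335)
U = 548 (U = 8 + (5 - 1*32)*(4*(-5)) = 8 + (5 - 32)*(-20) = 8 - 27*(-20) = 8 + 540 = 548)
(h(68) + 40469)/(U + x) = ((57 + 2*68) + 40469)/(548 - 1335) = ((57 + 136) + 40469)/(-787) = (193 + 40469)*(-1/787) = 40662*(-1/787) = -40662/787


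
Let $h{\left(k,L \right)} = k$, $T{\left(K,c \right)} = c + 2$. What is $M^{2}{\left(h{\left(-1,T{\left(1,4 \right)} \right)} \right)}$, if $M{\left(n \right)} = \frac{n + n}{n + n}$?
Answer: $1$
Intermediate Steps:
$T{\left(K,c \right)} = 2 + c$
$M{\left(n \right)} = 1$ ($M{\left(n \right)} = \frac{2 n}{2 n} = 2 n \frac{1}{2 n} = 1$)
$M^{2}{\left(h{\left(-1,T{\left(1,4 \right)} \right)} \right)} = 1^{2} = 1$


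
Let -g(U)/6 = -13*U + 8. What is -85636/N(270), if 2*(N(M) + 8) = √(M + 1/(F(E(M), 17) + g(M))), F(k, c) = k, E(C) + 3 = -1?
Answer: -57569314816/294113 - 685088*√7447547393/294113 ≈ -3.9676e+5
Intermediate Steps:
E(C) = -4 (E(C) = -3 - 1 = -4)
g(U) = -48 + 78*U (g(U) = -6*(-13*U + 8) = -6*(8 - 13*U) = -48 + 78*U)
N(M) = -8 + √(M + 1/(-52 + 78*M))/2 (N(M) = -8 + √(M + 1/(-4 + (-48 + 78*M)))/2 = -8 + √(M + 1/(-52 + 78*M))/2)
-85636/N(270) = -85636/(-8 + √(26/(-2 + 3*270) + 676*270)/52) = -85636/(-8 + √(26/(-2 + 810) + 182520)/52) = -85636/(-8 + √(26/808 + 182520)/52) = -85636/(-8 + √(26*(1/808) + 182520)/52) = -85636/(-8 + √(13/404 + 182520)/52) = -85636/(-8 + √(73738093/404)/52) = -85636/(-8 + (√7447547393/202)/52) = -85636/(-8 + √7447547393/10504)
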